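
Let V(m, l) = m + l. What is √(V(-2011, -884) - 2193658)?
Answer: I*√2196553 ≈ 1482.1*I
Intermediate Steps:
V(m, l) = l + m
√(V(-2011, -884) - 2193658) = √((-884 - 2011) - 2193658) = √(-2895 - 2193658) = √(-2196553) = I*√2196553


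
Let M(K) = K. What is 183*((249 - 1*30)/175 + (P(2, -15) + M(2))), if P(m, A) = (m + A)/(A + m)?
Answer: 136152/175 ≈ 778.01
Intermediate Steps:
P(m, A) = 1 (P(m, A) = (A + m)/(A + m) = 1)
183*((249 - 1*30)/175 + (P(2, -15) + M(2))) = 183*((249 - 1*30)/175 + (1 + 2)) = 183*((249 - 30)*(1/175) + 3) = 183*(219*(1/175) + 3) = 183*(219/175 + 3) = 183*(744/175) = 136152/175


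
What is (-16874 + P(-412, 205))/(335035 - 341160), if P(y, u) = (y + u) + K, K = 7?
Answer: 17074/6125 ≈ 2.7876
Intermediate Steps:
P(y, u) = 7 + u + y (P(y, u) = (y + u) + 7 = (u + y) + 7 = 7 + u + y)
(-16874 + P(-412, 205))/(335035 - 341160) = (-16874 + (7 + 205 - 412))/(335035 - 341160) = (-16874 - 200)/(-6125) = -17074*(-1/6125) = 17074/6125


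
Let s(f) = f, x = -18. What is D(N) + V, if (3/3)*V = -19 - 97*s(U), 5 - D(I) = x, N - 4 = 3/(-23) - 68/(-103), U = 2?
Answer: -190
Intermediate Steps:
N = 10731/2369 (N = 4 + (3/(-23) - 68/(-103)) = 4 + (3*(-1/23) - 68*(-1/103)) = 4 + (-3/23 + 68/103) = 4 + 1255/2369 = 10731/2369 ≈ 4.5298)
D(I) = 23 (D(I) = 5 - 1*(-18) = 5 + 18 = 23)
V = -213 (V = -19 - 97*2 = -19 - 194 = -213)
D(N) + V = 23 - 213 = -190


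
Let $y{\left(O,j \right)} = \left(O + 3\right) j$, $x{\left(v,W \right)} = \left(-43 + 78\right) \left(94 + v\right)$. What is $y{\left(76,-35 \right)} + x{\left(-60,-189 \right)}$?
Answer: $-1575$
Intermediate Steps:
$x{\left(v,W \right)} = 3290 + 35 v$ ($x{\left(v,W \right)} = 35 \left(94 + v\right) = 3290 + 35 v$)
$y{\left(O,j \right)} = j \left(3 + O\right)$ ($y{\left(O,j \right)} = \left(3 + O\right) j = j \left(3 + O\right)$)
$y{\left(76,-35 \right)} + x{\left(-60,-189 \right)} = - 35 \left(3 + 76\right) + \left(3290 + 35 \left(-60\right)\right) = \left(-35\right) 79 + \left(3290 - 2100\right) = -2765 + 1190 = -1575$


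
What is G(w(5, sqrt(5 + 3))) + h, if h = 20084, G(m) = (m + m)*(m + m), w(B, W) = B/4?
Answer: 80361/4 ≈ 20090.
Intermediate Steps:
w(B, W) = B/4 (w(B, W) = B*(1/4) = B/4)
G(m) = 4*m**2 (G(m) = (2*m)*(2*m) = 4*m**2)
G(w(5, sqrt(5 + 3))) + h = 4*((1/4)*5)**2 + 20084 = 4*(5/4)**2 + 20084 = 4*(25/16) + 20084 = 25/4 + 20084 = 80361/4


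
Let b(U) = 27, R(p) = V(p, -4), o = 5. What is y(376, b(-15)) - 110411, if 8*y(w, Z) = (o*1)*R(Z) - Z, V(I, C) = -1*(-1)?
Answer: -441655/4 ≈ -1.1041e+5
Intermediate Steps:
V(I, C) = 1
R(p) = 1
y(w, Z) = 5/8 - Z/8 (y(w, Z) = ((5*1)*1 - Z)/8 = (5*1 - Z)/8 = (5 - Z)/8 = 5/8 - Z/8)
y(376, b(-15)) - 110411 = (5/8 - ⅛*27) - 110411 = (5/8 - 27/8) - 110411 = -11/4 - 110411 = -441655/4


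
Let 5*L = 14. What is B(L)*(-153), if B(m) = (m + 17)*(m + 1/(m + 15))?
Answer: -19251837/2225 ≈ -8652.5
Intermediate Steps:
L = 14/5 (L = (⅕)*14 = 14/5 ≈ 2.8000)
B(m) = (17 + m)*(m + 1/(15 + m))
B(L)*(-153) = ((17 + (14/5)³ + 32*(14/5)² + 256*(14/5))/(15 + 14/5))*(-153) = ((17 + 2744/125 + 32*(196/25) + 3584/5)/(89/5))*(-153) = (5*(17 + 2744/125 + 6272/25 + 3584/5)/89)*(-153) = ((5/89)*(125829/125))*(-153) = (125829/2225)*(-153) = -19251837/2225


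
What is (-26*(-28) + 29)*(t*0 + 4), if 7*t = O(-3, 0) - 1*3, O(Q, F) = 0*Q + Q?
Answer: 3028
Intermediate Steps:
O(Q, F) = Q (O(Q, F) = 0 + Q = Q)
t = -6/7 (t = (-3 - 1*3)/7 = (-3 - 3)/7 = (⅐)*(-6) = -6/7 ≈ -0.85714)
(-26*(-28) + 29)*(t*0 + 4) = (-26*(-28) + 29)*(-6/7*0 + 4) = (728 + 29)*(0 + 4) = 757*4 = 3028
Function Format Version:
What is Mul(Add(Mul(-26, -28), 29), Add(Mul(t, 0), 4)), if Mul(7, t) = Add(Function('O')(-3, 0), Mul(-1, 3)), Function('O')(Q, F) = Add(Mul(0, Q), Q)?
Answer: 3028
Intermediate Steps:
Function('O')(Q, F) = Q (Function('O')(Q, F) = Add(0, Q) = Q)
t = Rational(-6, 7) (t = Mul(Rational(1, 7), Add(-3, Mul(-1, 3))) = Mul(Rational(1, 7), Add(-3, -3)) = Mul(Rational(1, 7), -6) = Rational(-6, 7) ≈ -0.85714)
Mul(Add(Mul(-26, -28), 29), Add(Mul(t, 0), 4)) = Mul(Add(Mul(-26, -28), 29), Add(Mul(Rational(-6, 7), 0), 4)) = Mul(Add(728, 29), Add(0, 4)) = Mul(757, 4) = 3028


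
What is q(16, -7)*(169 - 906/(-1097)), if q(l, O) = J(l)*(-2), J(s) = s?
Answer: -5961568/1097 ≈ -5434.4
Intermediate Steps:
q(l, O) = -2*l (q(l, O) = l*(-2) = -2*l)
q(16, -7)*(169 - 906/(-1097)) = (-2*16)*(169 - 906/(-1097)) = -32*(169 - 906*(-1/1097)) = -32*(169 + 906/1097) = -32*186299/1097 = -5961568/1097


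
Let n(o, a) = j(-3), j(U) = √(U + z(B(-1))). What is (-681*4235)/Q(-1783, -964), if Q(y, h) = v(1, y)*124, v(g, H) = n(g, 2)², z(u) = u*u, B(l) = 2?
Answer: -2884035/124 ≈ -23258.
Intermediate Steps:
z(u) = u²
j(U) = √(4 + U) (j(U) = √(U + 2²) = √(U + 4) = √(4 + U))
n(o, a) = 1 (n(o, a) = √(4 - 3) = √1 = 1)
v(g, H) = 1 (v(g, H) = 1² = 1)
Q(y, h) = 124 (Q(y, h) = 1*124 = 124)
(-681*4235)/Q(-1783, -964) = -681*4235/124 = -2884035*1/124 = -2884035/124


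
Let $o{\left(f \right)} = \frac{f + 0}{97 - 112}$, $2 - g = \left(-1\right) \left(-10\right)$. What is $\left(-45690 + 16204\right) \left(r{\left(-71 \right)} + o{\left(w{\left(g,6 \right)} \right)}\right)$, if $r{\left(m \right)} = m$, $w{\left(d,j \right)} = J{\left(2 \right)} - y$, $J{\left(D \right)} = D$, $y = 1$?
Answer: $\frac{31432076}{15} \approx 2.0955 \cdot 10^{6}$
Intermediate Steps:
$g = -8$ ($g = 2 - \left(-1\right) \left(-10\right) = 2 - 10 = -8$)
$w{\left(d,j \right)} = 1$ ($w{\left(d,j \right)} = 2 - 1 = 1$)
$o{\left(f \right)} = - \frac{f}{15}$ ($o{\left(f \right)} = \frac{f}{-15} = f \left(- \frac{1}{15}\right) = - \frac{f}{15}$)
$\left(-45690 + 16204\right) \left(r{\left(-71 \right)} + o{\left(w{\left(g,6 \right)} \right)}\right) = \left(-45690 + 16204\right) \left(-71 - \frac{1}{15}\right) = - 29486 \left(-71 - \frac{1}{15}\right) = \left(-29486\right) \left(- \frac{1066}{15}\right) = \frac{31432076}{15}$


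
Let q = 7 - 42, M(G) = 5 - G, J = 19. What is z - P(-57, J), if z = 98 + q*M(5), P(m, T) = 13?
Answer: 85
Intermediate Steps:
q = -35
z = 98 (z = 98 - 35*(5 - 1*5) = 98 - 35*(5 - 5) = 98 - 35*0 = 98 + 0 = 98)
z - P(-57, J) = 98 - 1*13 = 98 - 13 = 85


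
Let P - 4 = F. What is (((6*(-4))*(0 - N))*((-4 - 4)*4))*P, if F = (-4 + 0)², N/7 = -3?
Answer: 322560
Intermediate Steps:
N = -21 (N = 7*(-3) = -21)
F = 16 (F = (-4)² = 16)
P = 20 (P = 4 + 16 = 20)
(((6*(-4))*(0 - N))*((-4 - 4)*4))*P = (((6*(-4))*(0 - 1*(-21)))*((-4 - 4)*4))*20 = ((-24*(0 + 21))*(-8*4))*20 = (-24*21*(-32))*20 = -504*(-32)*20 = 16128*20 = 322560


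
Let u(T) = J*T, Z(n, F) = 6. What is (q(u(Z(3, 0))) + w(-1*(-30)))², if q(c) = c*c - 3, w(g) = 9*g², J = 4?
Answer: 75220929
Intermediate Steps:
u(T) = 4*T
q(c) = -3 + c² (q(c) = c² - 3 = -3 + c²)
(q(u(Z(3, 0))) + w(-1*(-30)))² = ((-3 + (4*6)²) + 9*(-1*(-30))²)² = ((-3 + 24²) + 9*30²)² = ((-3 + 576) + 9*900)² = (573 + 8100)² = 8673² = 75220929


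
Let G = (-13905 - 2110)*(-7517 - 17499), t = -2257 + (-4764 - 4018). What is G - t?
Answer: 400642279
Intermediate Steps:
t = -11039 (t = -2257 - 8782 = -11039)
G = 400631240 (G = -16015*(-25016) = 400631240)
G - t = 400631240 - 1*(-11039) = 400631240 + 11039 = 400642279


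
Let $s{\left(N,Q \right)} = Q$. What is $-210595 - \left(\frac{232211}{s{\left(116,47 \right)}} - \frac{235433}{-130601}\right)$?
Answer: $- \frac{1323022181127}{6138247} \approx -2.1554 \cdot 10^{5}$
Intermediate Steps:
$-210595 - \left(\frac{232211}{s{\left(116,47 \right)}} - \frac{235433}{-130601}\right) = -210595 - \left(\frac{232211}{47} - \frac{235433}{-130601}\right) = -210595 - \left(232211 \cdot \frac{1}{47} - - \frac{235433}{130601}\right) = -210595 - \left(\frac{232211}{47} + \frac{235433}{130601}\right) = -210595 - \frac{30338054162}{6138247} = - \frac{1323022181127}{6138247}$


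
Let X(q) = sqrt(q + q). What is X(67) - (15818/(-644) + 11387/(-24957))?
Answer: 3407653/136206 + sqrt(134) ≈ 36.594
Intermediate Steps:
X(q) = sqrt(2)*sqrt(q) (X(q) = sqrt(2*q) = sqrt(2)*sqrt(q))
X(67) - (15818/(-644) + 11387/(-24957)) = sqrt(2)*sqrt(67) - (15818/(-644) + 11387/(-24957)) = sqrt(134) - (15818*(-1/644) + 11387*(-1/24957)) = sqrt(134) - (-7909/322 - 193/423) = sqrt(134) - 1*(-3407653/136206) = sqrt(134) + 3407653/136206 = 3407653/136206 + sqrt(134)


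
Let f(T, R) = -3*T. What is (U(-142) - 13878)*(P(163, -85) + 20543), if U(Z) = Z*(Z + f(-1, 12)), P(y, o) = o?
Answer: 119883880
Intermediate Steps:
U(Z) = Z*(3 + Z) (U(Z) = Z*(Z - 3*(-1)) = Z*(Z + 3) = Z*(3 + Z))
(U(-142) - 13878)*(P(163, -85) + 20543) = (-142*(3 - 142) - 13878)*(-85 + 20543) = (-142*(-139) - 13878)*20458 = (19738 - 13878)*20458 = 5860*20458 = 119883880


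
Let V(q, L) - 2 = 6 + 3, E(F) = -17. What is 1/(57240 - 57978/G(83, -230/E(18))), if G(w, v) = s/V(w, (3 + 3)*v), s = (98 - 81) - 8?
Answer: -1/13622 ≈ -7.3411e-5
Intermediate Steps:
s = 9 (s = 17 - 8 = 9)
V(q, L) = 11 (V(q, L) = 2 + (6 + 3) = 2 + 9 = 11)
G(w, v) = 9/11
1/(57240 - 57978/G(83, -230/E(18))) = 1/(57240 - 57978/9/11) = 1/(57240 - 57978*11/9) = 1/(57240 - 70862) = 1/(-13622) = -1/13622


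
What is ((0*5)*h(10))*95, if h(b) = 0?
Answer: 0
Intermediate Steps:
((0*5)*h(10))*95 = ((0*5)*0)*95 = (0*0)*95 = 0*95 = 0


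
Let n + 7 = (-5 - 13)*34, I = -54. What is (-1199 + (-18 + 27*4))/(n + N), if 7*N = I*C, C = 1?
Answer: 7763/4387 ≈ 1.7695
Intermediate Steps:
n = -619 (n = -7 + (-5 - 13)*34 = -7 - 18*34 = -7 - 612 = -619)
N = -54/7 (N = (-54*1)/7 = (⅐)*(-54) = -54/7 ≈ -7.7143)
(-1199 + (-18 + 27*4))/(n + N) = (-1199 + (-18 + 27*4))/(-619 - 54/7) = (-1199 + (-18 + 108))/(-4387/7) = (-1199 + 90)*(-7/4387) = -1109*(-7/4387) = 7763/4387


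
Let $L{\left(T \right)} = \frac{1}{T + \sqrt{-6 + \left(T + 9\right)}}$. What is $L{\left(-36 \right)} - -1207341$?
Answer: $\frac{534852051}{443} - \frac{i \sqrt{33}}{1329} \approx 1.2073 \cdot 10^{6} - 0.0043225 i$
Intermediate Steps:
$L{\left(T \right)} = \frac{1}{T + \sqrt{3 + T}}$ ($L{\left(T \right)} = \frac{1}{T + \sqrt{-6 + \left(9 + T\right)}} = \frac{1}{T + \sqrt{3 + T}}$)
$L{\left(-36 \right)} - -1207341 = \frac{1}{-36 + \sqrt{3 - 36}} - -1207341 = \frac{1}{-36 + \sqrt{-33}} + 1207341 = \frac{1}{-36 + i \sqrt{33}} + 1207341 = 1207341 + \frac{1}{-36 + i \sqrt{33}}$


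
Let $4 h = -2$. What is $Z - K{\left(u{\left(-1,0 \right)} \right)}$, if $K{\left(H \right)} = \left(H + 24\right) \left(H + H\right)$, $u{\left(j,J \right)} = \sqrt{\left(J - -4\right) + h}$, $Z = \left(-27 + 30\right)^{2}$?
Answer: $2 - 24 \sqrt{14} \approx -87.8$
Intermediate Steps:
$h = - \frac{1}{2}$ ($h = \frac{1}{4} \left(-2\right) = - \frac{1}{2} \approx -0.5$)
$Z = 9$ ($Z = 3^{2} = 9$)
$u{\left(j,J \right)} = \sqrt{\frac{7}{2} + J}$ ($u{\left(j,J \right)} = \sqrt{\left(J - -4\right) - \frac{1}{2}} = \sqrt{\left(J + 4\right) - \frac{1}{2}} = \sqrt{\left(4 + J\right) - \frac{1}{2}} = \sqrt{\frac{7}{2} + J}$)
$K{\left(H \right)} = 2 H \left(24 + H\right)$ ($K{\left(H \right)} = \left(24 + H\right) 2 H = 2 H \left(24 + H\right)$)
$Z - K{\left(u{\left(-1,0 \right)} \right)} = 9 - 2 \frac{\sqrt{14 + 4 \cdot 0}}{2} \left(24 + \frac{\sqrt{14 + 4 \cdot 0}}{2}\right) = 9 - 2 \frac{\sqrt{14 + 0}}{2} \left(24 + \frac{\sqrt{14 + 0}}{2}\right) = 9 - 2 \frac{\sqrt{14}}{2} \left(24 + \frac{\sqrt{14}}{2}\right) = 9 - \sqrt{14} \left(24 + \frac{\sqrt{14}}{2}\right)$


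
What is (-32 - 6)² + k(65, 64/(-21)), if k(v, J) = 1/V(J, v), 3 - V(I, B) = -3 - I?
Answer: 89549/62 ≈ 1444.3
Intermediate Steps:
V(I, B) = 6 + I (V(I, B) = 3 - (-3 - I) = 3 + (3 + I) = 6 + I)
k(v, J) = 1/(6 + J)
(-32 - 6)² + k(65, 64/(-21)) = (-32 - 6)² + 1/(6 + 64/(-21)) = (-38)² + 1/(6 + 64*(-1/21)) = 1444 + 1/(6 - 64/21) = 1444 + 1/(62/21) = 1444 + 21/62 = 89549/62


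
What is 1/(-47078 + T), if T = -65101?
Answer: -1/112179 ≈ -8.9143e-6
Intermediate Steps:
1/(-47078 + T) = 1/(-47078 - 65101) = 1/(-112179) = -1/112179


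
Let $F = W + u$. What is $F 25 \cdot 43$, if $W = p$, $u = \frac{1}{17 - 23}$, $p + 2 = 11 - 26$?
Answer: $- \frac{110725}{6} \approx -18454.0$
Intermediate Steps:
$p = -17$ ($p = -2 + \left(11 - 26\right) = -2 - 15 = -17$)
$u = - \frac{1}{6}$ ($u = \frac{1}{-6} = - \frac{1}{6} \approx -0.16667$)
$W = -17$
$F = - \frac{103}{6}$ ($F = -17 - \frac{1}{6} = - \frac{103}{6} \approx -17.167$)
$F 25 \cdot 43 = \left(- \frac{103}{6}\right) 25 \cdot 43 = \left(- \frac{2575}{6}\right) 43 = - \frac{110725}{6}$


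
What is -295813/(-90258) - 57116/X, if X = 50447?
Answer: 199340867/92923374 ≈ 2.1452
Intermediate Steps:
-295813/(-90258) - 57116/X = -295813/(-90258) - 57116/50447 = -295813*(-1/90258) - 57116*1/50447 = 6037/1842 - 57116/50447 = 199340867/92923374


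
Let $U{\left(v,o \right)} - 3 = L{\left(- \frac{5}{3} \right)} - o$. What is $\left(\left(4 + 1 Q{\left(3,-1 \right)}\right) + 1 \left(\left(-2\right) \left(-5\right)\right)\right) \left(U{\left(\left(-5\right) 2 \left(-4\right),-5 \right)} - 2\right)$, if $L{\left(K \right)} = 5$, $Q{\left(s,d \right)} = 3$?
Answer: $187$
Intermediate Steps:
$U{\left(v,o \right)} = 8 - o$ ($U{\left(v,o \right)} = 3 - \left(-5 + o\right) = 8 - o$)
$\left(\left(4 + 1 Q{\left(3,-1 \right)}\right) + 1 \left(\left(-2\right) \left(-5\right)\right)\right) \left(U{\left(\left(-5\right) 2 \left(-4\right),-5 \right)} - 2\right) = \left(\left(4 + 1 \cdot 3\right) + 1 \left(\left(-2\right) \left(-5\right)\right)\right) \left(\left(8 - -5\right) - 2\right) = \left(\left(4 + 3\right) + 1 \cdot 10\right) \left(\left(8 + 5\right) - 2\right) = \left(7 + 10\right) \left(13 - 2\right) = 17 \cdot 11 = 187$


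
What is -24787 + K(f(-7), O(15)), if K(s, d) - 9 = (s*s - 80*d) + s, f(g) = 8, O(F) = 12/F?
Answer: -24770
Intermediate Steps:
K(s, d) = 9 + s + s² - 80*d (K(s, d) = 9 + ((s*s - 80*d) + s) = 9 + ((s² - 80*d) + s) = 9 + (s + s² - 80*d) = 9 + s + s² - 80*d)
-24787 + K(f(-7), O(15)) = -24787 + (9 + 8 + 8² - 960/15) = -24787 + (9 + 8 + 64 - 960/15) = -24787 + (9 + 8 + 64 - 80*⅘) = -24787 + (9 + 8 + 64 - 64) = -24787 + 17 = -24770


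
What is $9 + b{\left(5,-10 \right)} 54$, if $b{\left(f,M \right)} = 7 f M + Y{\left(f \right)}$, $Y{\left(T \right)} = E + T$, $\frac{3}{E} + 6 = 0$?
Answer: $-18648$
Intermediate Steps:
$E = - \frac{1}{2}$ ($E = \frac{3}{-6 + 0} = \frac{3}{-6} = 3 \left(- \frac{1}{6}\right) = - \frac{1}{2} \approx -0.5$)
$Y{\left(T \right)} = - \frac{1}{2} + T$
$b{\left(f,M \right)} = - \frac{1}{2} + f + 7 M f$ ($b{\left(f,M \right)} = 7 f M + \left(- \frac{1}{2} + f\right) = 7 M f + \left(- \frac{1}{2} + f\right) = - \frac{1}{2} + f + 7 M f$)
$9 + b{\left(5,-10 \right)} 54 = 9 + \left(- \frac{1}{2} + 5 + 7 \left(-10\right) 5\right) 54 = 9 + \left(- \frac{1}{2} + 5 - 350\right) 54 = 9 - 18657 = -18648$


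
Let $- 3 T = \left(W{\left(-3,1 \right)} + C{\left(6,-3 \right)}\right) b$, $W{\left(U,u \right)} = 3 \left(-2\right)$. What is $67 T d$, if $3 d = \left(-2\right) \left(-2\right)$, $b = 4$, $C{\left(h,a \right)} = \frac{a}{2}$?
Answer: $\frac{2680}{3} \approx 893.33$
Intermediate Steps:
$C{\left(h,a \right)} = \frac{a}{2}$ ($C{\left(h,a \right)} = a \frac{1}{2} = \frac{a}{2}$)
$W{\left(U,u \right)} = -6$
$d = \frac{4}{3}$ ($d = \frac{\left(-2\right) \left(-2\right)}{3} = \frac{1}{3} \cdot 4 = \frac{4}{3} \approx 1.3333$)
$T = 10$ ($T = - \frac{\left(-6 + \frac{1}{2} \left(-3\right)\right) 4}{3} = - \frac{\left(-6 - \frac{3}{2}\right) 4}{3} = - \frac{\left(- \frac{15}{2}\right) 4}{3} = \left(- \frac{1}{3}\right) \left(-30\right) = 10$)
$67 T d = 67 \cdot 10 \cdot \frac{4}{3} = 670 \cdot \frac{4}{3} = \frac{2680}{3}$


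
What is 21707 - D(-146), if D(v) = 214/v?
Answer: 1584718/73 ≈ 21708.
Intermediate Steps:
21707 - D(-146) = 21707 - 214/(-146) = 21707 - 214*(-1)/146 = 21707 - 1*(-107/73) = 21707 + 107/73 = 1584718/73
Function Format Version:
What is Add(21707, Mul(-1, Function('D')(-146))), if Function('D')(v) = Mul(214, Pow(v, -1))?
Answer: Rational(1584718, 73) ≈ 21708.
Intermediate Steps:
Add(21707, Mul(-1, Function('D')(-146))) = Add(21707, Mul(-1, Mul(214, Pow(-146, -1)))) = Add(21707, Mul(-1, Mul(214, Rational(-1, 146)))) = Add(21707, Mul(-1, Rational(-107, 73))) = Add(21707, Rational(107, 73)) = Rational(1584718, 73)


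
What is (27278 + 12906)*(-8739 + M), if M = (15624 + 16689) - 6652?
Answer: 679993648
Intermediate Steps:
M = 25661 (M = 32313 - 6652 = 25661)
(27278 + 12906)*(-8739 + M) = (27278 + 12906)*(-8739 + 25661) = 40184*16922 = 679993648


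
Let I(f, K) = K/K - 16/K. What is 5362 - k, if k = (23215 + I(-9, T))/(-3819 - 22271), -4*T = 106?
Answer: 741564322/138277 ≈ 5362.9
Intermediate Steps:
T = -53/2 (T = -1/4*106 = -53/2 ≈ -26.500)
I(f, K) = 1 - 16/K
k = -123048/138277 (k = (23215 + (-16 - 53/2)/(-53/2))/(-3819 - 22271) = (23215 - 2/53*(-85/2))/(-26090) = (23215 + 85/53)*(-1/26090) = (1230480/53)*(-1/26090) = -123048/138277 ≈ -0.88987)
5362 - k = 5362 - 1*(-123048/138277) = 5362 + 123048/138277 = 741564322/138277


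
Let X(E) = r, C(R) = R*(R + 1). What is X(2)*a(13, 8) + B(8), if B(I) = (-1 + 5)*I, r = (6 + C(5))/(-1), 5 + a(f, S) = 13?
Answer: -256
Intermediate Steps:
C(R) = R*(1 + R)
a(f, S) = 8 (a(f, S) = -5 + 13 = 8)
r = -36 (r = (6 + 5*(1 + 5))/(-1) = -(6 + 5*6) = -(6 + 30) = -1*36 = -36)
X(E) = -36
B(I) = 4*I
X(2)*a(13, 8) + B(8) = -36*8 + 4*8 = -288 + 32 = -256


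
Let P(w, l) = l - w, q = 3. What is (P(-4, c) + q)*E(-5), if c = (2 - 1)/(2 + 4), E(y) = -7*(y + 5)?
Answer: 0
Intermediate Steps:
E(y) = -35 - 7*y (E(y) = -7*(5 + y) = -35 - 7*y)
c = ⅙ (c = 1/6 = 1*(⅙) = ⅙ ≈ 0.16667)
(P(-4, c) + q)*E(-5) = ((⅙ - 1*(-4)) + 3)*(-35 - 7*(-5)) = ((⅙ + 4) + 3)*(-35 + 35) = (25/6 + 3)*0 = (43/6)*0 = 0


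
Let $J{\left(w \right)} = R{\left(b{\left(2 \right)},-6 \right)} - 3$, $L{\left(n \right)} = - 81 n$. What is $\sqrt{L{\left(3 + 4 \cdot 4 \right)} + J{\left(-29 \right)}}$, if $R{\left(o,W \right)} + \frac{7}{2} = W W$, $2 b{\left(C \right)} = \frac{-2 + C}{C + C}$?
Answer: $\frac{i \sqrt{6038}}{2} \approx 38.852 i$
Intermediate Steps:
$b{\left(C \right)} = \frac{-2 + C}{4 C}$ ($b{\left(C \right)} = \frac{\left(-2 + C\right) \frac{1}{C + C}}{2} = \frac{\left(-2 + C\right) \frac{1}{2 C}}{2} = \frac{\frac{1}{2} \frac{1}{C} \left(-2 + C\right)}{2} = \frac{-2 + C}{4 C}$)
$R{\left(o,W \right)} = - \frac{7}{2} + W^{2}$ ($R{\left(o,W \right)} = - \frac{7}{2} + W W = - \frac{7}{2} + W^{2}$)
$J{\left(w \right)} = \frac{59}{2}$ ($J{\left(w \right)} = \left(- \frac{7}{2} + \left(-6\right)^{2}\right) - 3 = \left(- \frac{7}{2} + 36\right) - 3 = \frac{65}{2} - 3 = \frac{59}{2}$)
$\sqrt{L{\left(3 + 4 \cdot 4 \right)} + J{\left(-29 \right)}} = \sqrt{- 81 \left(3 + 4 \cdot 4\right) + \frac{59}{2}} = \sqrt{- 81 \left(3 + 16\right) + \frac{59}{2}} = \sqrt{\left(-81\right) 19 + \frac{59}{2}} = \sqrt{-1539 + \frac{59}{2}} = \sqrt{- \frac{3019}{2}} = \frac{i \sqrt{6038}}{2}$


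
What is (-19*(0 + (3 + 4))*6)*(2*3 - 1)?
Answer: -3990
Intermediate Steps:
(-19*(0 + (3 + 4))*6)*(2*3 - 1) = (-19*(0 + 7)*6)*(6 - 1) = -133*6*5 = -19*42*5 = -798*5 = -3990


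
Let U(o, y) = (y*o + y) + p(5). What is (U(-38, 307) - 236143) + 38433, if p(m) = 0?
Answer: -209069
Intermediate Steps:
U(o, y) = y + o*y (U(o, y) = (y*o + y) + 0 = (o*y + y) + 0 = (y + o*y) + 0 = y + o*y)
(U(-38, 307) - 236143) + 38433 = (307*(1 - 38) - 236143) + 38433 = (307*(-37) - 236143) + 38433 = (-11359 - 236143) + 38433 = -247502 + 38433 = -209069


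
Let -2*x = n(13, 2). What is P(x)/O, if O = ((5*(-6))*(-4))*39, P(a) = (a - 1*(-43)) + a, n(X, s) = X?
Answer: 1/156 ≈ 0.0064103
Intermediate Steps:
x = -13/2 (x = -½*13 = -13/2 ≈ -6.5000)
P(a) = 43 + 2*a (P(a) = (a + 43) + a = (43 + a) + a = 43 + 2*a)
O = 4680 (O = -30*(-4)*39 = 120*39 = 4680)
P(x)/O = (43 + 2*(-13/2))/4680 = (43 - 13)*(1/4680) = 30*(1/4680) = 1/156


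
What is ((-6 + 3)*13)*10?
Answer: -390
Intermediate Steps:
((-6 + 3)*13)*10 = -3*13*10 = -39*10 = -390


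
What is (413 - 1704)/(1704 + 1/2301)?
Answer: -2970591/3920905 ≈ -0.75763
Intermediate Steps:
(413 - 1704)/(1704 + 1/2301) = -1291/(1704 + 1/2301) = -1291/3920905/2301 = -1291*2301/3920905 = -2970591/3920905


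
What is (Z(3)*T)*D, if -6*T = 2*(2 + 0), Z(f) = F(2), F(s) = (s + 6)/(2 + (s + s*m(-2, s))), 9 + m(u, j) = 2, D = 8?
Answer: 64/15 ≈ 4.2667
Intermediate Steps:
m(u, j) = -7 (m(u, j) = -9 + 2 = -7)
F(s) = (6 + s)/(2 - 6*s) (F(s) = (s + 6)/(2 + (s + s*(-7))) = (6 + s)/(2 + (s - 7*s)) = (6 + s)/(2 - 6*s))
Z(f) = -⅘ (Z(f) = (6 + 2)/(2*(1 - 3*2)) = (½)*8/(1 - 6) = (½)*8/(-5) = (½)*(-⅕)*8 = -⅘)
T = -⅔ (T = -(2 + 0)/3 = -2/3 = -⅙*4 = -⅔ ≈ -0.66667)
(Z(3)*T)*D = -⅘*(-⅔)*8 = (8/15)*8 = 64/15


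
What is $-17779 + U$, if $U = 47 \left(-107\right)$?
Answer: $-22808$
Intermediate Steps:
$U = -5029$
$-17779 + U = -17779 - 5029 = -22808$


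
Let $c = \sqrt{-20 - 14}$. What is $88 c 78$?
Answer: $6864 i \sqrt{34} \approx 40024.0 i$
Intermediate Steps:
$c = i \sqrt{34}$ ($c = \sqrt{-34} = i \sqrt{34} \approx 5.8309 i$)
$88 c 78 = 88 i \sqrt{34} \cdot 78 = 6864 i \sqrt{34}$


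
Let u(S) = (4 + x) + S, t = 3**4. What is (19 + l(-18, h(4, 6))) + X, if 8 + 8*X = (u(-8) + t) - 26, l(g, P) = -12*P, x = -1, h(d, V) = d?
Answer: -95/4 ≈ -23.750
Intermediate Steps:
t = 81
u(S) = 3 + S (u(S) = (4 - 1) + S = 3 + S)
X = 21/4 (X = -1 + (((3 - 8) + 81) - 26)/8 = -1 + ((-5 + 81) - 26)/8 = -1 + (76 - 26)/8 = -1 + (1/8)*50 = -1 + 25/4 = 21/4 ≈ 5.2500)
(19 + l(-18, h(4, 6))) + X = (19 - 12*4) + 21/4 = (19 - 48) + 21/4 = -29 + 21/4 = -95/4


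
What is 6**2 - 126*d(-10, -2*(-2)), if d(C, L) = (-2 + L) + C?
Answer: 1044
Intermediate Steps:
d(C, L) = -2 + C + L
6**2 - 126*d(-10, -2*(-2)) = 6**2 - 126*(-2 - 10 - 2*(-2)) = 36 - 126*(-2 - 10 + 4) = 36 - 126*(-8) = 36 + 1008 = 1044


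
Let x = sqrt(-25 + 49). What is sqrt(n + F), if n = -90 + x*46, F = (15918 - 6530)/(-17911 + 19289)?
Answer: 2*sqrt(-9872681 + 10918583*sqrt(6))/689 ≈ 11.923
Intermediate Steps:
x = 2*sqrt(6) (x = sqrt(24) = 2*sqrt(6) ≈ 4.8990)
F = 4694/689 (F = 9388/1378 = 9388*(1/1378) = 4694/689 ≈ 6.8128)
n = -90 + 92*sqrt(6) (n = -90 + (2*sqrt(6))*46 = -90 + 92*sqrt(6) ≈ 135.35)
sqrt(n + F) = sqrt((-90 + 92*sqrt(6)) + 4694/689) = sqrt(-57316/689 + 92*sqrt(6))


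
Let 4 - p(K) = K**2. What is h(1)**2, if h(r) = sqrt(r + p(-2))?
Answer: 1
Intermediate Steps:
p(K) = 4 - K**2
h(r) = sqrt(r) (h(r) = sqrt(r + (4 - 1*(-2)**2)) = sqrt(r + (4 - 1*4)) = sqrt(r + (4 - 4)) = sqrt(r + 0) = sqrt(r))
h(1)**2 = (sqrt(1))**2 = 1**2 = 1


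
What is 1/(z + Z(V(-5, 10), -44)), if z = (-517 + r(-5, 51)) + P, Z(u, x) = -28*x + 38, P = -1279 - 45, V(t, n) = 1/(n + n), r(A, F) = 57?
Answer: -1/514 ≈ -0.0019455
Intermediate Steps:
V(t, n) = 1/(2*n)
P = -1324
Z(u, x) = 38 - 28*x
z = -1784 (z = (-517 + 57) - 1324 = -460 - 1324 = -1784)
1/(z + Z(V(-5, 10), -44)) = 1/(-1784 + (38 - 28*(-44))) = 1/(-1784 + (38 + 1232)) = 1/(-1784 + 1270) = 1/(-514) = -1/514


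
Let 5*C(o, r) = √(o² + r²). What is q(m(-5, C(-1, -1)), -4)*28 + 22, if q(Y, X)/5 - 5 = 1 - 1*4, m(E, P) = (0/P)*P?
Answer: 302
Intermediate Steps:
C(o, r) = √(o² + r²)/5
m(E, P) = 0 (m(E, P) = 0*P = 0)
q(Y, X) = 10 (q(Y, X) = 25 + 5*(1 - 1*4) = 25 + 5*(1 - 4) = 25 + 5*(-3) = 25 - 15 = 10)
q(m(-5, C(-1, -1)), -4)*28 + 22 = 10*28 + 22 = 280 + 22 = 302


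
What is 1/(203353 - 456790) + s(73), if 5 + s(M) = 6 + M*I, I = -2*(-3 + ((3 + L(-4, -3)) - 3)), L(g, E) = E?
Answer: 222264248/253437 ≈ 877.00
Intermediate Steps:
I = 12 (I = -2*(-3 + ((3 - 3) - 3)) = -2*(-3 + (0 - 3)) = -2*(-3 - 3) = -2*(-6) = 12)
s(M) = 1 + 12*M (s(M) = -5 + (6 + M*12) = -5 + (6 + 12*M) = 1 + 12*M)
1/(203353 - 456790) + s(73) = 1/(203353 - 456790) + (1 + 12*73) = 1/(-253437) + (1 + 876) = -1/253437 + 877 = 222264248/253437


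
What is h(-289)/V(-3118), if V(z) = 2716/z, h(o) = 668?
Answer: -520706/679 ≈ -766.87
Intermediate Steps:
h(-289)/V(-3118) = 668/((2716/(-3118))) = 668/((2716*(-1/3118))) = 668/(-1358/1559) = 668*(-1559/1358) = -520706/679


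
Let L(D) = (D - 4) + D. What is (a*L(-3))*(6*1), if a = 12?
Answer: -720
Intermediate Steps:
L(D) = -4 + 2*D (L(D) = (-4 + D) + D = -4 + 2*D)
(a*L(-3))*(6*1) = (12*(-4 + 2*(-3)))*(6*1) = (12*(-4 - 6))*6 = (12*(-10))*6 = -120*6 = -720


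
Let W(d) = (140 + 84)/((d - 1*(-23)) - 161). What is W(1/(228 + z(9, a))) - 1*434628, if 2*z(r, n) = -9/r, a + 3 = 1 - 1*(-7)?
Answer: -6822381196/15697 ≈ -4.3463e+5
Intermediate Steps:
a = 5 (a = -3 + (1 - 1*(-7)) = -3 + (1 + 7) = -3 + 8 = 5)
z(r, n) = -9/(2*r) (z(r, n) = (-9/r)/2 = -9/(2*r))
W(d) = 224/(-138 + d) (W(d) = 224/((d + 23) - 161) = 224/((23 + d) - 161) = 224/(-138 + d))
W(1/(228 + z(9, a))) - 1*434628 = 224/(-138 + 1/(228 - 9/2/9)) - 1*434628 = 224/(-138 + 1/(228 - 9/2*⅑)) - 434628 = 224/(-138 + 1/(228 - ½)) - 434628 = 224/(-138 + 1/(455/2)) - 434628 = 224/(-138 + 2/455) - 434628 = 224/(-62788/455) - 434628 = 224*(-455/62788) - 434628 = -25480/15697 - 434628 = -6822381196/15697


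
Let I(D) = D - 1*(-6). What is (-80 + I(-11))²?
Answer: 7225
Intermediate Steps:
I(D) = 6 + D (I(D) = D + 6 = 6 + D)
(-80 + I(-11))² = (-80 + (6 - 11))² = (-80 - 5)² = (-85)² = 7225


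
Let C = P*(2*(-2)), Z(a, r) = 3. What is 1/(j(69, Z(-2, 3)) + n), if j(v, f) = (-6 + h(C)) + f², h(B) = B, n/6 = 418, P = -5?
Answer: 1/2531 ≈ 0.00039510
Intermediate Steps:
n = 2508 (n = 6*418 = 2508)
C = 20 (C = -10*(-2) = -5*(-4) = 20)
j(v, f) = 14 + f² (j(v, f) = (-6 + 20) + f² = 14 + f²)
1/(j(69, Z(-2, 3)) + n) = 1/((14 + 3²) + 2508) = 1/((14 + 9) + 2508) = 1/(23 + 2508) = 1/2531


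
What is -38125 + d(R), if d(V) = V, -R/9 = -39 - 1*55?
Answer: -37279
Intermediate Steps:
R = 846 (R = -9*(-39 - 1*55) = -9*(-39 - 55) = -9*(-94) = 846)
-38125 + d(R) = -38125 + 846 = -37279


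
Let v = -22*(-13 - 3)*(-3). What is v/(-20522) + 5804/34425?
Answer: 77731244/353234925 ≈ 0.22006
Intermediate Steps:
v = -1056 (v = -22*(-16)*(-3) = 352*(-3) = -1056)
v/(-20522) + 5804/34425 = -1056/(-20522) + 5804/34425 = -1056*(-1/20522) + 5804*(1/34425) = 528/10261 + 5804/34425 = 77731244/353234925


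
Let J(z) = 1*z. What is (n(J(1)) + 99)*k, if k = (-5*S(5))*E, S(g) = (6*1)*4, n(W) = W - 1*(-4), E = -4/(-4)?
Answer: -12480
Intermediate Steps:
E = 1 (E = -4*(-¼) = 1)
J(z) = z
n(W) = 4 + W (n(W) = W + 4 = 4 + W)
S(g) = 24 (S(g) = 6*4 = 24)
k = -120 (k = -5*24*1 = -120*1 = -120)
(n(J(1)) + 99)*k = ((4 + 1) + 99)*(-120) = (5 + 99)*(-120) = 104*(-120) = -12480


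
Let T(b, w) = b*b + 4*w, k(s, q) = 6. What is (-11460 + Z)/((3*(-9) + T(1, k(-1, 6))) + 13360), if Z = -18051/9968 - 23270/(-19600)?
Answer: -3998382379/4660339040 ≈ -0.85796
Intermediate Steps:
T(b, w) = b² + 4*w
Z = -217579/348880 (Z = -18051*1/9968 - 23270*(-1/19600) = -18051/9968 + 2327/1960 = -217579/348880 ≈ -0.62365)
(-11460 + Z)/((3*(-9) + T(1, k(-1, 6))) + 13360) = (-11460 - 217579/348880)/((3*(-9) + (1² + 4*6)) + 13360) = -3998382379/(348880*((-27 + (1 + 24)) + 13360)) = -3998382379/(348880*((-27 + 25) + 13360)) = -3998382379/(348880*(-2 + 13360)) = -3998382379/348880/13358 = -3998382379/348880*1/13358 = -3998382379/4660339040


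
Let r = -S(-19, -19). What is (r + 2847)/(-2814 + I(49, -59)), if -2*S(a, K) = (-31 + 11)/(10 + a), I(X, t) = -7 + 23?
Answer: -25633/25182 ≈ -1.0179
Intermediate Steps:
I(X, t) = 16
S(a, K) = 10/(10 + a) (S(a, K) = -(-31 + 11)/(2*(10 + a)) = -(-10)/(10 + a) = 10/(10 + a))
r = 10/9 (r = -10/(10 - 19) = -10/(-9) = -10*(-1)/9 = -1*(-10/9) = 10/9 ≈ 1.1111)
(r + 2847)/(-2814 + I(49, -59)) = (10/9 + 2847)/(-2814 + 16) = (25633/9)/(-2798) = (25633/9)*(-1/2798) = -25633/25182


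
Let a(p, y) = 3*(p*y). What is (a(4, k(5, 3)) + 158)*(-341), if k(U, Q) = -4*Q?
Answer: -4774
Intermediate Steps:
a(p, y) = 3*p*y
(a(4, k(5, 3)) + 158)*(-341) = (3*4*(-4*3) + 158)*(-341) = (3*4*(-12) + 158)*(-341) = (-144 + 158)*(-341) = 14*(-341) = -4774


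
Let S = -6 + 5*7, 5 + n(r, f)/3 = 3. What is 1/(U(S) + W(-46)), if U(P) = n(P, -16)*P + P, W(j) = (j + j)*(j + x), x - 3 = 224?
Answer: -1/16797 ≈ -5.9534e-5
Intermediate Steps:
x = 227 (x = 3 + 224 = 227)
n(r, f) = -6 (n(r, f) = -15 + 3*3 = -15 + 9 = -6)
W(j) = 2*j*(227 + j) (W(j) = (j + j)*(j + 227) = (2*j)*(227 + j) = 2*j*(227 + j))
S = 29 (S = -6 + 35 = 29)
U(P) = -5*P (U(P) = -6*P + P = -5*P)
1/(U(S) + W(-46)) = 1/(-5*29 + 2*(-46)*(227 - 46)) = 1/(-145 + 2*(-46)*181) = 1/(-145 - 16652) = 1/(-16797) = -1/16797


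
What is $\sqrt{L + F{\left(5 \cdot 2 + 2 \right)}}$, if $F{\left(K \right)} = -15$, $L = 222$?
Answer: $3 \sqrt{23} \approx 14.387$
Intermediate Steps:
$\sqrt{L + F{\left(5 \cdot 2 + 2 \right)}} = \sqrt{222 - 15} = \sqrt{207} = 3 \sqrt{23}$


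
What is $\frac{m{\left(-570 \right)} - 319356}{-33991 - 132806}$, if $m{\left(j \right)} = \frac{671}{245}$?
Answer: $\frac{78241549}{40865265} \approx 1.9146$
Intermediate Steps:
$m{\left(j \right)} = \frac{671}{245}$ ($m{\left(j \right)} = 671 \cdot \frac{1}{245} = \frac{671}{245}$)
$\frac{m{\left(-570 \right)} - 319356}{-33991 - 132806} = \frac{\frac{671}{245} - 319356}{-33991 - 132806} = - \frac{78241549}{245 \left(-166797\right)} = \left(- \frac{78241549}{245}\right) \left(- \frac{1}{166797}\right) = \frac{78241549}{40865265}$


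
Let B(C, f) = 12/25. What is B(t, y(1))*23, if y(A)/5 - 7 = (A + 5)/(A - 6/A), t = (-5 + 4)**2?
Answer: 276/25 ≈ 11.040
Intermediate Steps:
t = 1 (t = (-1)**2 = 1)
y(A) = 35 + 5*(5 + A)/(A - 6/A) (y(A) = 35 + 5*((A + 5)/(A - 6/A)) = 35 + 5*((5 + A)/(A - 6/A)) = 35 + 5*(5 + A)/(A - 6/A))
B(C, f) = 12/25 (B(C, f) = 12*(1/25) = 12/25)
B(t, y(1))*23 = (12/25)*23 = 276/25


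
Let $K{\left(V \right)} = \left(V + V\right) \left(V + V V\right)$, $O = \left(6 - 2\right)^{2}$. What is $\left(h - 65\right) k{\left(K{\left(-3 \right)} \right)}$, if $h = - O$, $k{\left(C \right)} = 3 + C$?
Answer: $2673$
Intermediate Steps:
$O = 16$ ($O = 4^{2} = 16$)
$K{\left(V \right)} = 2 V \left(V + V^{2}\right)$
$h = -16$ ($h = \left(-1\right) 16 = -16$)
$\left(h - 65\right) k{\left(K{\left(-3 \right)} \right)} = \left(-16 - 65\right) \left(3 + 2 \left(-3\right)^{2} \left(1 - 3\right)\right) = - 81 \left(3 + 2 \cdot 9 \left(-2\right)\right) = - 81 \left(3 - 36\right) = \left(-81\right) \left(-33\right) = 2673$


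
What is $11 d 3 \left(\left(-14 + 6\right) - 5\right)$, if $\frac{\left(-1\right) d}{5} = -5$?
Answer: $-10725$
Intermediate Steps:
$d = 25$ ($d = \left(-5\right) \left(-5\right) = 25$)
$11 d 3 \left(\left(-14 + 6\right) - 5\right) = 11 \cdot 25 \cdot 3 \left(\left(-14 + 6\right) - 5\right) = 275 \cdot 3 \left(-8 - 5\right) = 825 \left(-13\right) = -10725$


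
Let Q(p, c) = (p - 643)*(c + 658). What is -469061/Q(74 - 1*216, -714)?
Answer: -469061/43960 ≈ -10.670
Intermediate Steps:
Q(p, c) = (-643 + p)*(658 + c)
-469061/Q(74 - 1*216, -714) = -469061/(-423094 - 643*(-714) + 658*(74 - 1*216) - 714*(74 - 1*216)) = -469061/(-423094 + 459102 + 658*(74 - 216) - 714*(74 - 216)) = -469061/(-423094 + 459102 + 658*(-142) - 714*(-142)) = -469061/(-423094 + 459102 - 93436 + 101388) = -469061/43960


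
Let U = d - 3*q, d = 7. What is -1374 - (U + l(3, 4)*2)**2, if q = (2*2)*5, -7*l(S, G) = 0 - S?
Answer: -200551/49 ≈ -4092.9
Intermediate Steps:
l(S, G) = S/7 (l(S, G) = -(0 - S)/7 = -(-1)*S/7 = S/7)
q = 20 (q = 4*5 = 20)
U = -53 (U = 7 - 3*20 = 7 - 1*60 = 7 - 60 = -53)
-1374 - (U + l(3, 4)*2)**2 = -1374 - (-53 + ((1/7)*3)*2)**2 = -1374 - (-53 + (3/7)*2)**2 = -1374 - (-53 + 6/7)**2 = -1374 - (-365/7)**2 = -1374 - 1*133225/49 = -1374 - 133225/49 = -200551/49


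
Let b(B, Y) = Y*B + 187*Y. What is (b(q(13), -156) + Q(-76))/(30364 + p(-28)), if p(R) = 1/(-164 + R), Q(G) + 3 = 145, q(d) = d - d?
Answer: -5573760/5829887 ≈ -0.95607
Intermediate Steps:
q(d) = 0
b(B, Y) = 187*Y + B*Y (b(B, Y) = B*Y + 187*Y = 187*Y + B*Y)
Q(G) = 142 (Q(G) = -3 + 145 = 142)
(b(q(13), -156) + Q(-76))/(30364 + p(-28)) = (-156*(187 + 0) + 142)/(30364 + 1/(-164 - 28)) = (-156*187 + 142)/(30364 + 1/(-192)) = (-29172 + 142)/(30364 - 1/192) = -29030/5829887/192 = -29030*192/5829887 = -5573760/5829887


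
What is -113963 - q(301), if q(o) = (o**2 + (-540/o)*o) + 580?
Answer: -204604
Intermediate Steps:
q(o) = 40 + o**2 (q(o) = (o**2 - 540) + 580 = (-540 + o**2) + 580 = 40 + o**2)
-113963 - q(301) = -113963 - (40 + 301**2) = -113963 - (40 + 90601) = -113963 - 1*90641 = -113963 - 90641 = -204604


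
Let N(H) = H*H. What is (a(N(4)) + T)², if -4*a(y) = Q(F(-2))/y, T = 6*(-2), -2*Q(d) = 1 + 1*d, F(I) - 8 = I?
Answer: 2337841/16384 ≈ 142.69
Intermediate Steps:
N(H) = H²
F(I) = 8 + I
Q(d) = -½ - d/2 (Q(d) = -(1 + 1*d)/2 = -(1 + d)/2 = -½ - d/2)
T = -12
a(y) = 7/(8*y) (a(y) = -(-½ - (8 - 2)/2)/(4*y) = -(-½ - ½*6)/(4*y) = -(-½ - 3)/(4*y) = -(-7)/(8*y) = 7/(8*y))
(a(N(4)) + T)² = (7/(8*(4²)) - 12)² = ((7/8)/16 - 12)² = ((7/8)*(1/16) - 12)² = (7/128 - 12)² = (-1529/128)² = 2337841/16384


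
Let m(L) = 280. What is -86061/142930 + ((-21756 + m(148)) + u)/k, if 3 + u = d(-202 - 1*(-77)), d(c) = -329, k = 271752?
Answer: -3313033289/4855189170 ≈ -0.68237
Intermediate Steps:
u = -332 (u = -3 - 329 = -332)
-86061/142930 + ((-21756 + m(148)) + u)/k = -86061/142930 + ((-21756 + 280) - 332)/271752 = -86061*1/142930 + (-21476 - 332)*(1/271752) = -86061/142930 - 21808*1/271752 = -86061/142930 - 2726/33969 = -3313033289/4855189170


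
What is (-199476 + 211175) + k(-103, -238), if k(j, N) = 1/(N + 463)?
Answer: 2632276/225 ≈ 11699.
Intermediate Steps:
k(j, N) = 1/(463 + N)
(-199476 + 211175) + k(-103, -238) = (-199476 + 211175) + 1/(463 - 238) = 11699 + 1/225 = 2632276/225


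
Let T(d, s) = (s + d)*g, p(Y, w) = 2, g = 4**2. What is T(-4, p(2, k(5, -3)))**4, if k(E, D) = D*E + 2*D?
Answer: 1048576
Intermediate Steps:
g = 16
k(E, D) = 2*D + D*E
T(d, s) = 16*d + 16*s (T(d, s) = (s + d)*16 = (d + s)*16 = 16*d + 16*s)
T(-4, p(2, k(5, -3)))**4 = (16*(-4) + 16*2)**4 = (-64 + 32)**4 = (-32)**4 = 1048576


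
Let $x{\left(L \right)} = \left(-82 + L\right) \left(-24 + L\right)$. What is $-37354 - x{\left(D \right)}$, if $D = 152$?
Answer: $-46314$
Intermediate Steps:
$-37354 - x{\left(D \right)} = -37354 - \left(1968 + 152^{2} - 16112\right) = -37354 - \left(1968 + 23104 - 16112\right) = -37354 - 8960 = -46314$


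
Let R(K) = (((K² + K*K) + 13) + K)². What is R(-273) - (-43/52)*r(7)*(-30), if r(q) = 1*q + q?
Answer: 287830977937/13 ≈ 2.2141e+10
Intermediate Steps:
r(q) = 2*q (r(q) = q + q = 2*q)
R(K) = (13 + K + 2*K²)² (R(K) = (((K² + K²) + 13) + K)² = ((2*K² + 13) + K)² = ((13 + 2*K²) + K)² = (13 + K + 2*K²)²)
R(-273) - (-43/52)*r(7)*(-30) = (13 - 273 + 2*(-273)²)² - (-43/52)*(2*7)*(-30) = (13 - 273 + 2*74529)² - -43*1/52*14*(-30) = (13 - 273 + 149058)² - (-43/52*14)*(-30) = 148798² - (-301)*(-30)/26 = 22140844804 - 1*4515/13 = 22140844804 - 4515/13 = 287830977937/13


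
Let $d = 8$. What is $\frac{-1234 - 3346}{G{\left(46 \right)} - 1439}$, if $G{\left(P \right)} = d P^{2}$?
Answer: $- \frac{4580}{15489} \approx -0.29569$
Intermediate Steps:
$G{\left(P \right)} = 8 P^{2}$
$\frac{-1234 - 3346}{G{\left(46 \right)} - 1439} = \frac{-1234 - 3346}{8 \cdot 46^{2} - 1439} = - \frac{4580}{8 \cdot 2116 - 1439} = - \frac{4580}{16928 - 1439} = - \frac{4580}{15489}$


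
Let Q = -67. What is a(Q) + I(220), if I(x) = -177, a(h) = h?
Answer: -244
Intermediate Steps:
a(Q) + I(220) = -67 - 177 = -244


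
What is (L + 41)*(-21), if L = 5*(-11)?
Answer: 294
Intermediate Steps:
L = -55
(L + 41)*(-21) = (-55 + 41)*(-21) = -14*(-21) = 294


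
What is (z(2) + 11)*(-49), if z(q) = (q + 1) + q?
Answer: -784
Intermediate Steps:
z(q) = 1 + 2*q (z(q) = (1 + q) + q = 1 + 2*q)
(z(2) + 11)*(-49) = ((1 + 2*2) + 11)*(-49) = ((1 + 4) + 11)*(-49) = (5 + 11)*(-49) = 16*(-49) = -784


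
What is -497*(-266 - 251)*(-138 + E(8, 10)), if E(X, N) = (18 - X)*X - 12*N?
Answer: -45736922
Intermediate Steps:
E(X, N) = -12*N + X*(18 - X) (E(X, N) = X*(18 - X) - 12*N = -12*N + X*(18 - X))
-497*(-266 - 251)*(-138 + E(8, 10)) = -497*(-266 - 251)*(-138 + (-1*8² - 12*10 + 18*8)) = -(-256949)*(-138 + (-1*64 - 120 + 144)) = -(-256949)*(-138 + (-64 - 120 + 144)) = -(-256949)*(-138 - 40) = -(-256949)*(-178) = -497*92026 = -45736922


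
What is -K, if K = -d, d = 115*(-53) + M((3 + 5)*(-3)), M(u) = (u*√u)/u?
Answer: -6095 + 2*I*√6 ≈ -6095.0 + 4.899*I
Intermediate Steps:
M(u) = √u (M(u) = u^(3/2)/u = √u)
d = -6095 + 2*I*√6 (d = 115*(-53) + √((3 + 5)*(-3)) = -6095 + √(8*(-3)) = -6095 + √(-24) = -6095 + 2*I*√6 ≈ -6095.0 + 4.899*I)
K = 6095 - 2*I*√6 (K = -(-6095 + 2*I*√6) = 6095 - 2*I*√6 ≈ 6095.0 - 4.899*I)
-K = -(6095 - 2*I*√6) = -6095 + 2*I*√6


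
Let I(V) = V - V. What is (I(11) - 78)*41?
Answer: -3198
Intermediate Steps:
I(V) = 0
(I(11) - 78)*41 = (0 - 78)*41 = -78*41 = -3198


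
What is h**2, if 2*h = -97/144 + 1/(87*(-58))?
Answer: 6658723201/58664715264 ≈ 0.11350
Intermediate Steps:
h = -81601/242208 (h = (-97/144 + 1/(87*(-58)))/2 = (-97*1/144 + (1/87)*(-1/58))/2 = (-97/144 - 1/5046)/2 = (1/2)*(-81601/121104) = -81601/242208 ≈ -0.33690)
h**2 = (-81601/242208)**2 = 6658723201/58664715264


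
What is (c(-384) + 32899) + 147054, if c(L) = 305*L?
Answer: 62833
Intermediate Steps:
(c(-384) + 32899) + 147054 = (305*(-384) + 32899) + 147054 = (-117120 + 32899) + 147054 = -84221 + 147054 = 62833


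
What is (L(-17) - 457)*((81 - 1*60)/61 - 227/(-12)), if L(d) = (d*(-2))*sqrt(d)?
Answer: -6443243/732 + 239683*I*sqrt(17)/366 ≈ -8802.3 + 2700.1*I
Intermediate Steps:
L(d) = -2*d**(3/2) (L(d) = (-2*d)*sqrt(d) = -2*d**(3/2))
(L(-17) - 457)*((81 - 1*60)/61 - 227/(-12)) = (-(-34)*I*sqrt(17) - 457)*((81 - 1*60)/61 - 227/(-12)) = (-(-34)*I*sqrt(17) - 457)*((81 - 60)*(1/61) - 227*(-1/12)) = (34*I*sqrt(17) - 457)*(21*(1/61) + 227/12) = (-457 + 34*I*sqrt(17))*(21/61 + 227/12) = (-457 + 34*I*sqrt(17))*(14099/732) = -6443243/732 + 239683*I*sqrt(17)/366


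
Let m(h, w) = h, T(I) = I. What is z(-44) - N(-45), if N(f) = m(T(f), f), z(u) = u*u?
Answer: 1981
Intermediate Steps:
z(u) = u²
N(f) = f
z(-44) - N(-45) = (-44)² - 1*(-45) = 1936 + 45 = 1981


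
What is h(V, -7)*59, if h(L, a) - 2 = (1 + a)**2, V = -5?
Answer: 2242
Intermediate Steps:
h(L, a) = 2 + (1 + a)**2
h(V, -7)*59 = (2 + (1 - 7)**2)*59 = (2 + (-6)**2)*59 = (2 + 36)*59 = 38*59 = 2242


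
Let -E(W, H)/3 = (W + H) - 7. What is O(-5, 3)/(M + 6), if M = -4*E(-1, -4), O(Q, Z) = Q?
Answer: 5/138 ≈ 0.036232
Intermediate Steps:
E(W, H) = 21 - 3*H - 3*W (E(W, H) = -3*((W + H) - 7) = -3*((H + W) - 7) = -3*(-7 + H + W) = 21 - 3*H - 3*W)
M = -144 (M = -4*(21 - 3*(-4) - 3*(-1)) = -4*(21 + 12 + 3) = -4*36 = -144)
O(-5, 3)/(M + 6) = -5/(-144 + 6) = -5/(-138) = -1/138*(-5) = 5/138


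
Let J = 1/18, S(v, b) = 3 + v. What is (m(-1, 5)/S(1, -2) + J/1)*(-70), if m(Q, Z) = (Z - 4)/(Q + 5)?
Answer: -595/72 ≈ -8.2639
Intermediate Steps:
m(Q, Z) = (-4 + Z)/(5 + Q)
J = 1/18 ≈ 0.055556
(m(-1, 5)/S(1, -2) + J/1)*(-70) = (((-4 + 5)/(5 - 1))/(3 + 1) + (1/18)/1)*(-70) = ((1/4)/4 + (1/18)*1)*(-70) = (((¼)*1)*(¼) + 1/18)*(-70) = ((¼)*(¼) + 1/18)*(-70) = (1/16 + 1/18)*(-70) = (17/144)*(-70) = -595/72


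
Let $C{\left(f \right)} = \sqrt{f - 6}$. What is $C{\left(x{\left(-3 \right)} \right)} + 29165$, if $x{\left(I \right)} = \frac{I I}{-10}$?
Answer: $29165 + \frac{i \sqrt{690}}{10} \approx 29165.0 + 2.6268 i$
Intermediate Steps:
$x{\left(I \right)} = - \frac{I^{2}}{10}$ ($x{\left(I \right)} = I^{2} \left(- \frac{1}{10}\right) = - \frac{I^{2}}{10}$)
$C{\left(f \right)} = \sqrt{-6 + f}$
$C{\left(x{\left(-3 \right)} \right)} + 29165 = \sqrt{-6 - \frac{\left(-3\right)^{2}}{10}} + 29165 = \sqrt{-6 - \frac{9}{10}} + 29165 = \sqrt{- \frac{69}{10}} + 29165 = \frac{i \sqrt{690}}{10} + 29165 = 29165 + \frac{i \sqrt{690}}{10}$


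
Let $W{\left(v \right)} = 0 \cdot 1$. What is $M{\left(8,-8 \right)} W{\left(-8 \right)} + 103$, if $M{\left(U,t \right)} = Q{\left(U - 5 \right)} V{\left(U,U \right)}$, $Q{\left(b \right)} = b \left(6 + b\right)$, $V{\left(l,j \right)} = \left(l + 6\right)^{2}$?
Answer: $103$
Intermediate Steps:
$V{\left(l,j \right)} = \left(6 + l\right)^{2}$
$W{\left(v \right)} = 0$
$M{\left(U,t \right)} = \left(6 + U\right)^{2} \left(1 + U\right) \left(-5 + U\right)$ ($M{\left(U,t \right)} = \left(U - 5\right) \left(6 + \left(U - 5\right)\right) \left(6 + U\right)^{2} = \left(-5 + U\right) \left(6 + \left(-5 + U\right)\right) \left(6 + U\right)^{2} = \left(-5 + U\right) \left(1 + U\right) \left(6 + U\right)^{2} = \left(1 + U\right) \left(-5 + U\right) \left(6 + U\right)^{2} = \left(6 + U\right)^{2} \left(1 + U\right) \left(-5 + U\right)$)
$M{\left(8,-8 \right)} W{\left(-8 \right)} + 103 = \left(6 + 8\right)^{2} \left(1 + 8\right) \left(-5 + 8\right) 0 + 103 = 14^{2} \cdot 9 \cdot 3 \cdot 0 + 103 = 196 \cdot 9 \cdot 3 \cdot 0 + 103 = 5292 \cdot 0 + 103 = 0 + 103 = 103$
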